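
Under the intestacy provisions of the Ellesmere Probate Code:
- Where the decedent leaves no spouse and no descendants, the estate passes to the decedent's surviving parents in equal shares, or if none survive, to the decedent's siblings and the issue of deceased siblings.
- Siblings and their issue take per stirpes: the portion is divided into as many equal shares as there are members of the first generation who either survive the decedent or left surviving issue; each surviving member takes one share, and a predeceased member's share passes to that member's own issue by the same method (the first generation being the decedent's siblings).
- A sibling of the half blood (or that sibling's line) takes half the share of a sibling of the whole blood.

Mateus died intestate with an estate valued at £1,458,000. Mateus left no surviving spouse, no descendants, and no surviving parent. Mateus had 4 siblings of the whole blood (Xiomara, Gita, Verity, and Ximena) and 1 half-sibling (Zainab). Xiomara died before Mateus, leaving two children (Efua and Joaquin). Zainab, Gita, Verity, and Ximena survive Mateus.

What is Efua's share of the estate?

Efua receives £162,000.

The entire £1,458,000 passes to the siblings and their issue.
Counting each half-blood sibling's line as half a unit, there are 9/2 units in £1,458,000, so one unit is £324,000. Whole-blood lines (Xiomara, Gita, Verity, and Ximena) take £324,000 each; half-blood lines (Zainab) take £162,000 each.
Xiomara's share (£324,000) is divided into 2 shares of £162,000: Efua and Joaquin each take £162,000.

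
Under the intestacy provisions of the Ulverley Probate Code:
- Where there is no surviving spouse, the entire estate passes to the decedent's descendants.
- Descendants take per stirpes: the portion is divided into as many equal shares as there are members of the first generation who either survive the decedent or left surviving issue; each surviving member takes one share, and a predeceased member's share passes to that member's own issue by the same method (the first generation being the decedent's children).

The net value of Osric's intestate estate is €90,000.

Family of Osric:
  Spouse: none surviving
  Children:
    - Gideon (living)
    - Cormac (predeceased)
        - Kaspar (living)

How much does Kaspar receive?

Kaspar receives €45,000.

The entire €90,000 passes to the descendants.
That amount (€90,000) is divided into 2 shares of €45,000: Gideon takes €45,000; Cormac's €45,000 share passes to Cormac's issue.
Cormac's share (€45,000) passes entirely to Kaspar.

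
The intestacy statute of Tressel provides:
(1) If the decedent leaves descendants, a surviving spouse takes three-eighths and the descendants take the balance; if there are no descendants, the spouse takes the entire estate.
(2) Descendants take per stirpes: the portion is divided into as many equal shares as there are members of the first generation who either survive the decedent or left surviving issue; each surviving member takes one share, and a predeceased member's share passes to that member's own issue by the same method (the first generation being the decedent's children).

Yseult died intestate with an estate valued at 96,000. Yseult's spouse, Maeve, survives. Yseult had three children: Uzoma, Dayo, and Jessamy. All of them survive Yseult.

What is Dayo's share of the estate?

Dayo receives 20,000.

Maeve takes three-eighths of 96,000 = 36,000. The remaining 60,000 passes to the descendants.
The descendants' portion (60,000) is divided into 3 shares of 20,000: Uzoma, Dayo, and Jessamy each take 20,000.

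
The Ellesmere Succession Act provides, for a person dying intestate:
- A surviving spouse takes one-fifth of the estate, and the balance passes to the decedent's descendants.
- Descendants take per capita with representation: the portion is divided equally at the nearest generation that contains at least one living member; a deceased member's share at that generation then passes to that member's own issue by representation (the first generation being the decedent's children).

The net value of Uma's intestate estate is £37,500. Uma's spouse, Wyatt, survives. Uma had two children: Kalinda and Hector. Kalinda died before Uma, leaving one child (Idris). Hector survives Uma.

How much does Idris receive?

Idris receives £15,000.

Wyatt takes one-fifth of £37,500 = £7,500. The remaining £30,000 passes to the descendants.
The descendants' portion (£30,000) is divided into 2 shares of £15,000: Hector takes £15,000; Kalinda's £15,000 share passes to Kalinda's issue.
Kalinda's share (£15,000) passes entirely to Idris.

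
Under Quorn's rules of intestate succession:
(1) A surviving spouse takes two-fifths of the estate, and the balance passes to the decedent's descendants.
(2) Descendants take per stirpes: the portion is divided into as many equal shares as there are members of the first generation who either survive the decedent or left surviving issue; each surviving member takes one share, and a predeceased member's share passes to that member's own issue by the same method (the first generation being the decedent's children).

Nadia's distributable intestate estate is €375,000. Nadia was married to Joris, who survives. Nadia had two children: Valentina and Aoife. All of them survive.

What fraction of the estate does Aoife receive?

Joris takes two-fifths of €375,000 = €150,000. The remaining €225,000 passes to the descendants.
The descendants' portion (€225,000) is divided into 2 shares of €112,500: Valentina and Aoife each take €112,500.

Aoife receives 3/10 of the estate.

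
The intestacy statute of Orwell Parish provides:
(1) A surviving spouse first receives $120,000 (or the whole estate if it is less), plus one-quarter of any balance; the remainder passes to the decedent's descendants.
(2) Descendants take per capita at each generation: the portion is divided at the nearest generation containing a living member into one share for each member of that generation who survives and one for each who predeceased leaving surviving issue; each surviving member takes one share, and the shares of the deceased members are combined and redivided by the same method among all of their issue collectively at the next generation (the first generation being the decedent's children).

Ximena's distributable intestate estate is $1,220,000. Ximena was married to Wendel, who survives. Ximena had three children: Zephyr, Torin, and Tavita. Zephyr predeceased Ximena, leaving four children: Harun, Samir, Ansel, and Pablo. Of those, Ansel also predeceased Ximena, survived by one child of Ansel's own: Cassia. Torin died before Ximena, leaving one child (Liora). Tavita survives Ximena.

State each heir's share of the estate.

Wendel first takes $120,000, leaving a balance of $1,100,000. Wendel then takes one-quarter of the balance ($275,000), for a total of $395,000. The remaining $825,000 passes to the descendants.
The descendants' portion ($825,000) is divided at the children's generation into 3 shares of $275,000. Tavita takes $275,000. The 2 shares of the deceased (Zephyr and Torin) are combined into a pool of $550,000.
That pool ($550,000) is divided at the grandchildren's generation into 5 shares of $110,000. Harun, Samir, Pablo, and Liora each take $110,000. The remaining share for the deceased Ansel ($110,000) is carried to the next generation.
That pool ($110,000) passes entirely to Cassia, the sole taker at the great-grandchildren's generation.

Wendel: $395,000; Harun: $110,000; Samir: $110,000; Cassia: $110,000; Pablo: $110,000; Liora: $110,000; Tavita: $275,000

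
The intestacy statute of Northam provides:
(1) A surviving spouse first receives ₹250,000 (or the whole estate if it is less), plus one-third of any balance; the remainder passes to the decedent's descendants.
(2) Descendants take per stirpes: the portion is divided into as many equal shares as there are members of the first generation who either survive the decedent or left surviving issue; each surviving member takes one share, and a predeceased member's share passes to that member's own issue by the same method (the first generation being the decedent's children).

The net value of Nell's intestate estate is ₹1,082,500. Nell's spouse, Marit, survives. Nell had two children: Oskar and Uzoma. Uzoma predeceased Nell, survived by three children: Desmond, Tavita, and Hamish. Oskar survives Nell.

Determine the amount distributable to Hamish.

Hamish receives ₹92,500.

Marit first takes ₹250,000, leaving a balance of ₹832,500. Marit then takes one-third of the balance (₹277,500), for a total of ₹527,500. The remaining ₹555,000 passes to the descendants.
The descendants' portion (₹555,000) is divided into 2 shares of ₹277,500: Oskar takes ₹277,500; Uzoma's ₹277,500 share passes to Uzoma's issue.
Uzoma's share (₹277,500) is divided into 3 shares of ₹92,500: Desmond, Tavita, and Hamish each take ₹92,500.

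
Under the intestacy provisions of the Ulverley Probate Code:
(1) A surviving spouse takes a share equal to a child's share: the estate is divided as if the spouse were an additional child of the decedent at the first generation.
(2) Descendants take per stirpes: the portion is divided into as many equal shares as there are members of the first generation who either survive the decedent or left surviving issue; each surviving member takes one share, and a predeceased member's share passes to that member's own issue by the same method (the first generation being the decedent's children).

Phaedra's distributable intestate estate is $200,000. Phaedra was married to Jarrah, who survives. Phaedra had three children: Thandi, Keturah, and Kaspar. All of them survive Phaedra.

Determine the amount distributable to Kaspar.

The spouse counts as an additional share at the children's level, so there are 4 primary shares of $50,000. Jarrah takes one such share ($50,000).
The children's combined portion ($150,000) is divided into 3 shares of $50,000: Thandi, Keturah, and Kaspar each take $50,000.

Kaspar receives $50,000.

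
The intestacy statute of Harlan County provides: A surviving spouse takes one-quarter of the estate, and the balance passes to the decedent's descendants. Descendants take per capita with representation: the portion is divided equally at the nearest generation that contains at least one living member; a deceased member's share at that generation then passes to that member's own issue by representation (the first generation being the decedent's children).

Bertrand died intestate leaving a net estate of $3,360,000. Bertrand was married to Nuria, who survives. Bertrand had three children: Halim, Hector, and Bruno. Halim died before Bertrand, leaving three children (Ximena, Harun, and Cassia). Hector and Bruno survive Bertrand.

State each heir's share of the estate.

Nuria takes one-quarter of $3,360,000 = $840,000. The remaining $2,520,000 passes to the descendants.
The descendants' portion ($2,520,000) is divided into 3 shares of $840,000: Hector and Bruno each take $840,000; Halim's $840,000 share passes to Halim's issue.
Halim's share ($840,000) is divided into 3 shares of $280,000: Ximena, Harun, and Cassia each take $280,000.

Nuria: $840,000; Ximena: $280,000; Harun: $280,000; Cassia: $280,000; Hector: $840,000; Bruno: $840,000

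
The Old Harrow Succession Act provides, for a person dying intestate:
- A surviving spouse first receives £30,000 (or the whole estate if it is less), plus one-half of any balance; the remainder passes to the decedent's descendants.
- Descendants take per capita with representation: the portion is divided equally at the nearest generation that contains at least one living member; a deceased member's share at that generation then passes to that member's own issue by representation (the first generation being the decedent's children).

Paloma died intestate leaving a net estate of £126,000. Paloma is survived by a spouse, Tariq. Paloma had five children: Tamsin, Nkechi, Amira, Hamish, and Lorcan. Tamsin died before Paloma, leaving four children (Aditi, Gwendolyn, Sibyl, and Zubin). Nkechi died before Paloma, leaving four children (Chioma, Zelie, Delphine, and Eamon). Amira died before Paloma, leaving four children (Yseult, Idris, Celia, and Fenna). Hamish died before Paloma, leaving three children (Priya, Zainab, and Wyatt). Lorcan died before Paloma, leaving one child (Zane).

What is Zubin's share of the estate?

Tariq first takes £30,000, leaving a balance of £96,000. Tariq then takes one-half of the balance (£48,000), for a total of £78,000. The remaining £48,000 passes to the descendants.
No child survives, so the initial division is made at the grandchildren's generation.
The descendants' portion (£48,000) is divided into 16 shares of £3,000: Aditi, Gwendolyn, Sibyl, Zubin, Chioma, Zelie, Delphine, Eamon, Yseult, Idris, Celia, Fenna, Priya, Zainab, Wyatt, and Zane each take £3,000.

Zubin receives £3,000.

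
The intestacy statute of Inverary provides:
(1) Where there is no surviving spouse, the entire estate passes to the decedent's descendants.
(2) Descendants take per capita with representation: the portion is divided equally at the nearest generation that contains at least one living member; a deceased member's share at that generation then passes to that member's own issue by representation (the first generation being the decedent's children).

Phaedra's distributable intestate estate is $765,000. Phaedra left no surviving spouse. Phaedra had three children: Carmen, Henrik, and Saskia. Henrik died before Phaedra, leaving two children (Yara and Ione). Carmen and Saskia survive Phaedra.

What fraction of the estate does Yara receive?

Yara receives 1/6 of the estate.

The entire $765,000 passes to the descendants.
That amount ($765,000) is divided into 3 shares of $255,000: Carmen and Saskia each take $255,000; Henrik's $255,000 share passes to Henrik's issue.
Henrik's share ($255,000) is divided into 2 shares of $127,500: Yara and Ione each take $127,500.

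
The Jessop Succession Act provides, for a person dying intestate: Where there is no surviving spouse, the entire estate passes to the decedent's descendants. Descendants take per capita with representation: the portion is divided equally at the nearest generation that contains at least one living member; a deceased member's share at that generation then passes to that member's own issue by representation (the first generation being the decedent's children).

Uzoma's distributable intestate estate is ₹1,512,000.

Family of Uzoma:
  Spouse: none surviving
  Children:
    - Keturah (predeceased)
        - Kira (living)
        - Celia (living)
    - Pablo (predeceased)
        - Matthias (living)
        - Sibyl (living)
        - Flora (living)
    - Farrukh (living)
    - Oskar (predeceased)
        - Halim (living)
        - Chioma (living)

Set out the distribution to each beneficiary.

Kira: ₹189,000; Celia: ₹189,000; Matthias: ₹126,000; Sibyl: ₹126,000; Flora: ₹126,000; Farrukh: ₹378,000; Halim: ₹189,000; Chioma: ₹189,000

The entire ₹1,512,000 passes to the descendants.
That amount (₹1,512,000) is divided into 4 shares of ₹378,000: Farrukh takes ₹378,000; Keturah's ₹378,000 share passes to Keturah's issue; Pablo's ₹378,000 share passes to Pablo's issue; Oskar's ₹378,000 share passes to Oskar's issue.
Keturah's share (₹378,000) is divided into 2 shares of ₹189,000: Kira and Celia each take ₹189,000.
Pablo's share (₹378,000) is divided into 3 shares of ₹126,000: Matthias, Sibyl, and Flora each take ₹126,000.
Oskar's share (₹378,000) is divided into 2 shares of ₹189,000: Halim and Chioma each take ₹189,000.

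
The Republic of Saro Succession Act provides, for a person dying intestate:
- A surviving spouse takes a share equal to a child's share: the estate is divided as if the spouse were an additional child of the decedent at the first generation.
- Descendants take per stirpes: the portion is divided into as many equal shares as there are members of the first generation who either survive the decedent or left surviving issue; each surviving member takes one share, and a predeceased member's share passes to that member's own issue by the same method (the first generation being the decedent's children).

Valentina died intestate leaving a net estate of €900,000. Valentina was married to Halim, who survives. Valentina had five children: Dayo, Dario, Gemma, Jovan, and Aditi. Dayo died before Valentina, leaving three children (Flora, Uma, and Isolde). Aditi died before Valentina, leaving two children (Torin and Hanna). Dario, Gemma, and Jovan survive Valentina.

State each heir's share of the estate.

The spouse counts as an additional share at the children's level, so there are 6 primary shares of €150,000. Halim takes one such share (€150,000).
The children's combined portion (€750,000) is divided into 5 shares of €150,000: Dario, Gemma, and Jovan each take €150,000; Dayo's €150,000 share passes to Dayo's issue; Aditi's €150,000 share passes to Aditi's issue.
Dayo's share (€150,000) is divided into 3 shares of €50,000: Flora, Uma, and Isolde each take €50,000.
Aditi's share (€150,000) is divided into 2 shares of €75,000: Torin and Hanna each take €75,000.

Halim: €150,000; Flora: €50,000; Uma: €50,000; Isolde: €50,000; Dario: €150,000; Gemma: €150,000; Jovan: €150,000; Torin: €75,000; Hanna: €75,000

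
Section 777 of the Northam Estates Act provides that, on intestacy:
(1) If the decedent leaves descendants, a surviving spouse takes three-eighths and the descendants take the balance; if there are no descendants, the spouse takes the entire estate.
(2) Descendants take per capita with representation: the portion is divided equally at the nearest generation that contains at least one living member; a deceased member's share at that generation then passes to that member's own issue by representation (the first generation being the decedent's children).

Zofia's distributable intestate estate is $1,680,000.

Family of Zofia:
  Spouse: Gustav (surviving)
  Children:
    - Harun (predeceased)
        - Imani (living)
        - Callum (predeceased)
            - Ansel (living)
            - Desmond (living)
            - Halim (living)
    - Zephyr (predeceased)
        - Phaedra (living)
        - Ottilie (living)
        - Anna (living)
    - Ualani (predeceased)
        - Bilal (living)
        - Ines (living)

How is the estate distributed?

Gustav takes three-eighths of $1,680,000 = $630,000. The remaining $1,050,000 passes to the descendants.
No child survives, so the initial division is made at the grandchildren's generation.
The descendants' portion ($1,050,000) is divided into 7 shares of $150,000: Imani, Phaedra, Ottilie, Anna, Bilal, and Ines each take $150,000; Callum's $150,000 share passes to Callum's issue.
Callum's share ($150,000) is divided into 3 shares of $50,000: Ansel, Desmond, and Halim each take $50,000.

Gustav: $630,000; Imani: $150,000; Ansel: $50,000; Desmond: $50,000; Halim: $50,000; Phaedra: $150,000; Ottilie: $150,000; Anna: $150,000; Bilal: $150,000; Ines: $150,000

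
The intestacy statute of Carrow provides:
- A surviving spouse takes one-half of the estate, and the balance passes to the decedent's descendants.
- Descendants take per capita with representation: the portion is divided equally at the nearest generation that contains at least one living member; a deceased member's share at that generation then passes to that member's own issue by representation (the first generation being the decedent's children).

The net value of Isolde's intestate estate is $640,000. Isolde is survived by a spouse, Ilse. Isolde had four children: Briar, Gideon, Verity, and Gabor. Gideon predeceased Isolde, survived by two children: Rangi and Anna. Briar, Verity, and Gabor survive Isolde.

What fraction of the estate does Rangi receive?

Ilse takes one-half of $640,000 = $320,000. The remaining $320,000 passes to the descendants.
The descendants' portion ($320,000) is divided into 4 shares of $80,000: Briar, Verity, and Gabor each take $80,000; Gideon's $80,000 share passes to Gideon's issue.
Gideon's share ($80,000) is divided into 2 shares of $40,000: Rangi and Anna each take $40,000.

Rangi receives 1/16 of the estate.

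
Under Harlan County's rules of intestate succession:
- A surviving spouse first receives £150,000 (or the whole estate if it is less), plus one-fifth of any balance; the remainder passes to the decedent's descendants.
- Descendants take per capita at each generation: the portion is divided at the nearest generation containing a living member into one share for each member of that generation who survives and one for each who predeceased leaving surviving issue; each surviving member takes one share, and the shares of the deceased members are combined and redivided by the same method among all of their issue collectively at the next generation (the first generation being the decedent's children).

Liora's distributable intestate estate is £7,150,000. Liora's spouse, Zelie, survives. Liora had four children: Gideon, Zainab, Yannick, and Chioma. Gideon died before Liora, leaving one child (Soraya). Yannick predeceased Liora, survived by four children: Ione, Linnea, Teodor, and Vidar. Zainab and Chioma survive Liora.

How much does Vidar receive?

Zelie first takes £150,000, leaving a balance of £7,000,000. Zelie then takes one-fifth of the balance (£1,400,000), for a total of £1,550,000. The remaining £5,600,000 passes to the descendants.
The descendants' portion (£5,600,000) is divided at the children's generation into 4 shares of £1,400,000. Zainab and Chioma each take £1,400,000. The 2 shares of the deceased (Gideon and Yannick) are combined into a pool of £2,800,000.
That pool (£2,800,000) is divided at the grandchildren's generation equally among Soraya, Ione, Linnea, Teodor, and Vidar: £560,000 each.

Vidar receives £560,000.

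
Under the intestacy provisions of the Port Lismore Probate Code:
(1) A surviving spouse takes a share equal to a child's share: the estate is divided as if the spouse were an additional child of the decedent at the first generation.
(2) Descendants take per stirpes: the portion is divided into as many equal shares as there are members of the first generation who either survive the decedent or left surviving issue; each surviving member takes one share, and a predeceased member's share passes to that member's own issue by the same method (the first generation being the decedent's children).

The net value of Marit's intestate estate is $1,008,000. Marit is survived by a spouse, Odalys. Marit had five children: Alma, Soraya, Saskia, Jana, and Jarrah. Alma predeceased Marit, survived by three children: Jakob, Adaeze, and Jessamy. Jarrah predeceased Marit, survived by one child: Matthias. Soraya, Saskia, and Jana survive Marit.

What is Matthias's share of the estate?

The spouse counts as an additional share at the children's level, so there are 6 primary shares of $168,000. Odalys takes one such share ($168,000).
The children's combined portion ($840,000) is divided into 5 shares of $168,000: Soraya, Saskia, and Jana each take $168,000; Alma's $168,000 share passes to Alma's issue; Jarrah's $168,000 share passes to Jarrah's issue.
Alma's share ($168,000) is divided into 3 shares of $56,000: Jakob, Adaeze, and Jessamy each take $56,000.
Jarrah's share ($168,000) passes entirely to Matthias.

Matthias receives $168,000.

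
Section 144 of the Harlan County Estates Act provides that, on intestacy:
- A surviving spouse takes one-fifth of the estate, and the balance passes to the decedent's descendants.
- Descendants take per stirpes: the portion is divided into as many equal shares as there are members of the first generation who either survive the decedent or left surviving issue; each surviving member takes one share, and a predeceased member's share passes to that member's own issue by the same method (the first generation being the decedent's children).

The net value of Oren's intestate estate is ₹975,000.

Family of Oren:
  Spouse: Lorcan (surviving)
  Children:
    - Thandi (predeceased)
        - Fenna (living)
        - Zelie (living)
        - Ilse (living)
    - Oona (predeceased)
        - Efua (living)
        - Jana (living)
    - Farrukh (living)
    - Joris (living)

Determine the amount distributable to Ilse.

Ilse receives ₹65,000.

Lorcan takes one-fifth of ₹975,000 = ₹195,000. The remaining ₹780,000 passes to the descendants.
The descendants' portion (₹780,000) is divided into 4 shares of ₹195,000: Farrukh and Joris each take ₹195,000; Thandi's ₹195,000 share passes to Thandi's issue; Oona's ₹195,000 share passes to Oona's issue.
Thandi's share (₹195,000) is divided into 3 shares of ₹65,000: Fenna, Zelie, and Ilse each take ₹65,000.
Oona's share (₹195,000) is divided into 2 shares of ₹97,500: Efua and Jana each take ₹97,500.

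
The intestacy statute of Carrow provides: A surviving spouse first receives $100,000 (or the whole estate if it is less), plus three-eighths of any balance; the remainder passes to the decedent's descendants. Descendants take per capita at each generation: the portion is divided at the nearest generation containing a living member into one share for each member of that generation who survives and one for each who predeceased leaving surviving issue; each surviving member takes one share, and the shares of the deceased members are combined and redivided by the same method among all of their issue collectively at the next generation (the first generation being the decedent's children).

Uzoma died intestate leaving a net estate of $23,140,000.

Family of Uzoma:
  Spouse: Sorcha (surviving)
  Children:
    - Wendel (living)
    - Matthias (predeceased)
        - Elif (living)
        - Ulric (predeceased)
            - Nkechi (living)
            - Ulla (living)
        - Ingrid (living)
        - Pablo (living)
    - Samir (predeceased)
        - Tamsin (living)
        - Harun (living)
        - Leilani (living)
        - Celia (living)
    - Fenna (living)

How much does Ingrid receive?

Sorcha first takes $100,000, leaving a balance of $23,040,000. Sorcha then takes three-eighths of the balance ($8,640,000), for a total of $8,740,000. The remaining $14,400,000 passes to the descendants.
The descendants' portion ($14,400,000) is divided at the children's generation into 4 shares of $3,600,000. Wendel and Fenna each take $3,600,000. The 2 shares of the deceased (Matthias and Samir) are combined into a pool of $7,200,000.
That pool ($7,200,000) is divided at the grandchildren's generation into 8 shares of $900,000. Elif, Ingrid, Pablo, Tamsin, Harun, Leilani, and Celia each take $900,000. The remaining share for the deceased Ulric ($900,000) is carried to the next generation.
That pool ($900,000) is divided at the great-grandchildren's generation equally among Nkechi and Ulla: $450,000 each.

Ingrid receives $900,000.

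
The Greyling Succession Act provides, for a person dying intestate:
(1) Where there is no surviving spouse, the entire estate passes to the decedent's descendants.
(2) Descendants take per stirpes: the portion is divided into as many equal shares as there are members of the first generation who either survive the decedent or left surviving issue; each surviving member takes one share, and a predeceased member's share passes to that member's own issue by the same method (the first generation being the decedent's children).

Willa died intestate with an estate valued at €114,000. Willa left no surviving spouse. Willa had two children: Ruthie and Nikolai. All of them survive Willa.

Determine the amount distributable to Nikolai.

The entire €114,000 passes to the descendants.
That amount (€114,000) is divided into 2 shares of €57,000: Ruthie and Nikolai each take €57,000.

Nikolai receives €57,000.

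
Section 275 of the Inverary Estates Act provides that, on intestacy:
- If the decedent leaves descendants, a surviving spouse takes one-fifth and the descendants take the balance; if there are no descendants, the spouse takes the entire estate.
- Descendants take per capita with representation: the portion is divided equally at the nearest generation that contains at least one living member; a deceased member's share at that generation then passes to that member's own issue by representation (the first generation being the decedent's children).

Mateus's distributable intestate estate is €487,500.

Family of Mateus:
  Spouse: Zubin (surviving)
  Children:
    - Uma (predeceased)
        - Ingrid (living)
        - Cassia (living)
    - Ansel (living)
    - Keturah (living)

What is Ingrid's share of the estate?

Zubin takes one-fifth of €487,500 = €97,500. The remaining €390,000 passes to the descendants.
The descendants' portion (€390,000) is divided into 3 shares of €130,000: Ansel and Keturah each take €130,000; Uma's €130,000 share passes to Uma's issue.
Uma's share (€130,000) is divided into 2 shares of €65,000: Ingrid and Cassia each take €65,000.

Ingrid receives €65,000.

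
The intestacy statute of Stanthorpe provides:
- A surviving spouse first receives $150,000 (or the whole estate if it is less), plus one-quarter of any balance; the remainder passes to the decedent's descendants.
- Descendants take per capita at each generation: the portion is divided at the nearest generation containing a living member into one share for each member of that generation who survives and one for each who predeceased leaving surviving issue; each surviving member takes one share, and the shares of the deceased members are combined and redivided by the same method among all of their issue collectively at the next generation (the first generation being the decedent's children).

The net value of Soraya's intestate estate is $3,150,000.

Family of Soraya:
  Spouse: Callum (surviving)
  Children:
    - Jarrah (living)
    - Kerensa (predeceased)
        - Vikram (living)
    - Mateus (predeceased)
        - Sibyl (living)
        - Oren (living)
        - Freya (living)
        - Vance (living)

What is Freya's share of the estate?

Callum first takes $150,000, leaving a balance of $3,000,000. Callum then takes one-quarter of the balance ($750,000), for a total of $900,000. The remaining $2,250,000 passes to the descendants.
The descendants' portion ($2,250,000) is divided at the children's generation into 3 shares of $750,000. Jarrah takes $750,000. The 2 shares of the deceased (Kerensa and Mateus) are combined into a pool of $1,500,000.
That pool ($1,500,000) is divided at the grandchildren's generation equally among Vikram, Sibyl, Oren, Freya, and Vance: $300,000 each.

Freya receives $300,000.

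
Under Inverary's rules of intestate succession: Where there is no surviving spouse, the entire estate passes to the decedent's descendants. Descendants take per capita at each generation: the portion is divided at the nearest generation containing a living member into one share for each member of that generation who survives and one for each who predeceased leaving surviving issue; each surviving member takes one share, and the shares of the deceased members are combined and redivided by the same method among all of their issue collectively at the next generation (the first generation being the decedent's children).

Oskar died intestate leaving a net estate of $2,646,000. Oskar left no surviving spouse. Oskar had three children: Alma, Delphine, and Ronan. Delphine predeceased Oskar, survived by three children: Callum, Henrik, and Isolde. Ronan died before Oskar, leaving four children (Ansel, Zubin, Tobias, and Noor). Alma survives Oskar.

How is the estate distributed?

Alma: $882,000; Callum: $252,000; Henrik: $252,000; Isolde: $252,000; Ansel: $252,000; Zubin: $252,000; Tobias: $252,000; Noor: $252,000

The entire $2,646,000 passes to the descendants.
That amount ($2,646,000) is divided at the children's generation into 3 shares of $882,000. Alma takes $882,000. The 2 shares of the deceased (Delphine and Ronan) are combined into a pool of $1,764,000.
That pool ($1,764,000) is divided at the grandchildren's generation equally among Callum, Henrik, Isolde, Ansel, Zubin, Tobias, and Noor: $252,000 each.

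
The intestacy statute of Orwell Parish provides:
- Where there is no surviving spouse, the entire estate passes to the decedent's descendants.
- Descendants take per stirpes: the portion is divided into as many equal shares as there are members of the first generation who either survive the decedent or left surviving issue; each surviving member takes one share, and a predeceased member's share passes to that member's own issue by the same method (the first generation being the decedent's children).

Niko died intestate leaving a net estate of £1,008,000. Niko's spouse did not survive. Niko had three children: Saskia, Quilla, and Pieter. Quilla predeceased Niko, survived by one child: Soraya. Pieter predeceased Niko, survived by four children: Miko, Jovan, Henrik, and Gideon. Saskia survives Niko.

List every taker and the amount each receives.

Saskia: £336,000; Soraya: £336,000; Miko: £84,000; Jovan: £84,000; Henrik: £84,000; Gideon: £84,000

The entire £1,008,000 passes to the descendants.
That amount (£1,008,000) is divided into 3 shares of £336,000: Saskia takes £336,000; Quilla's £336,000 share passes to Quilla's issue; Pieter's £336,000 share passes to Pieter's issue.
Quilla's share (£336,000) passes entirely to Soraya.
Pieter's share (£336,000) is divided into 4 shares of £84,000: Miko, Jovan, Henrik, and Gideon each take £84,000.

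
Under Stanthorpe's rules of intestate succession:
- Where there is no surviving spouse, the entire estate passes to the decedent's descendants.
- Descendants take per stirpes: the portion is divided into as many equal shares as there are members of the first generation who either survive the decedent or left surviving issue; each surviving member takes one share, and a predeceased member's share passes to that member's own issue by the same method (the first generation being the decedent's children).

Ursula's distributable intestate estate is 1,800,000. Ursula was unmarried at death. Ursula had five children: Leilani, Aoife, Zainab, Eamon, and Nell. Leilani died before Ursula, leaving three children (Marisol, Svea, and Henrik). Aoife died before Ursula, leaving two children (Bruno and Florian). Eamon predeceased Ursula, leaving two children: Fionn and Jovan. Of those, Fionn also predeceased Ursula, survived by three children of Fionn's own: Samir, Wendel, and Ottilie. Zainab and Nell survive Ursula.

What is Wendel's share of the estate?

Wendel receives 60,000.

The entire 1,800,000 passes to the descendants.
That amount (1,800,000) is divided into 5 shares of 360,000: Zainab and Nell each take 360,000; Leilani's 360,000 share passes to Leilani's issue; Aoife's 360,000 share passes to Aoife's issue; Eamon's 360,000 share passes to Eamon's issue.
Leilani's share (360,000) is divided into 3 shares of 120,000: Marisol, Svea, and Henrik each take 120,000.
Aoife's share (360,000) is divided into 2 shares of 180,000: Bruno and Florian each take 180,000.
Eamon's share (360,000) is divided into 2 shares of 180,000: Jovan takes 180,000; Fionn's 180,000 share passes to Fionn's issue.
Fionn's share (180,000) is divided into 3 shares of 60,000: Samir, Wendel, and Ottilie each take 60,000.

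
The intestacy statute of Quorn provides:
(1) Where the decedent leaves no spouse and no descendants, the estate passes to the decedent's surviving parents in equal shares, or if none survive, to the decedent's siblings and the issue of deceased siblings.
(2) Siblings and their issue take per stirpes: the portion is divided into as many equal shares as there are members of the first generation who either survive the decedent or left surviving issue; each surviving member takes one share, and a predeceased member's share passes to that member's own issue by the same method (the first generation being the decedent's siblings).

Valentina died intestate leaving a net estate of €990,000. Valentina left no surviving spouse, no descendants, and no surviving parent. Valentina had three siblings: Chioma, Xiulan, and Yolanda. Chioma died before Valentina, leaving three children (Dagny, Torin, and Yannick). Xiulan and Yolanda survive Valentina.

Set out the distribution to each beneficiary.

The entire €990,000 passes to the siblings and their issue.
That amount (€990,000) is divided into 3 shares of €330,000: Xiulan and Yolanda each take €330,000; Chioma's €330,000 share passes to Chioma's issue.
Chioma's share (€330,000) is divided into 3 shares of €110,000: Dagny, Torin, and Yannick each take €110,000.

Dagny: €110,000; Torin: €110,000; Yannick: €110,000; Xiulan: €330,000; Yolanda: €330,000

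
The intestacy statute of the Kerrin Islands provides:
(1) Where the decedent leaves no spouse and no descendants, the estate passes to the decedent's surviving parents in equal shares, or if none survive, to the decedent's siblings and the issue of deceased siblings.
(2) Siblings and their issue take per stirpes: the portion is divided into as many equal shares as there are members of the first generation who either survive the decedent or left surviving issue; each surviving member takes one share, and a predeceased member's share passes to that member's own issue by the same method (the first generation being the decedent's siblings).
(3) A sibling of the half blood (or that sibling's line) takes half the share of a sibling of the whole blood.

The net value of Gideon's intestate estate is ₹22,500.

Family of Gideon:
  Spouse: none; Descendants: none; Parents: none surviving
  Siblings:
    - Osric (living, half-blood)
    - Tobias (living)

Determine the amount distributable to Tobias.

The entire ₹22,500 passes to the siblings and their issue.
Counting each half-blood sibling's line as half a unit, there are 3/2 units in ₹22,500, so one unit is ₹15,000. Whole-blood lines (Tobias) take ₹15,000 each; half-blood lines (Osric) take ₹7,500 each.

Tobias receives ₹15,000.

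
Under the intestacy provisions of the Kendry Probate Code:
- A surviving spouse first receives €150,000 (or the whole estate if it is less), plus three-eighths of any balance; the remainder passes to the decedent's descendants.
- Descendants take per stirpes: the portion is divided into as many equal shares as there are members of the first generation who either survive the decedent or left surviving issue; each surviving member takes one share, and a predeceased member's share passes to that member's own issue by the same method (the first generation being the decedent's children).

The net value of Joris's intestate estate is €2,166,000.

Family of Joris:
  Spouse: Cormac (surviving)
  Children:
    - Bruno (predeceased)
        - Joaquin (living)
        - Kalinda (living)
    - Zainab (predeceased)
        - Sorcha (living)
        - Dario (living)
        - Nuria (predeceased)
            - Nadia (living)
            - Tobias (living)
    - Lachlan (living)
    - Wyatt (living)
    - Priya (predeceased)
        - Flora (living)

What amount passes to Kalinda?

Kalinda receives €126,000.

Cormac first takes €150,000, leaving a balance of €2,016,000. Cormac then takes three-eighths of the balance (€756,000), for a total of €906,000. The remaining €1,260,000 passes to the descendants.
The descendants' portion (€1,260,000) is divided into 5 shares of €252,000: Lachlan and Wyatt each take €252,000; Bruno's €252,000 share passes to Bruno's issue; Zainab's €252,000 share passes to Zainab's issue; Priya's €252,000 share passes to Priya's issue.
Bruno's share (€252,000) is divided into 2 shares of €126,000: Joaquin and Kalinda each take €126,000.
Zainab's share (€252,000) is divided into 3 shares of €84,000: Sorcha and Dario each take €84,000; Nuria's €84,000 share passes to Nuria's issue.
Nuria's share (€84,000) is divided into 2 shares of €42,000: Nadia and Tobias each take €42,000.
Priya's share (€252,000) passes entirely to Flora.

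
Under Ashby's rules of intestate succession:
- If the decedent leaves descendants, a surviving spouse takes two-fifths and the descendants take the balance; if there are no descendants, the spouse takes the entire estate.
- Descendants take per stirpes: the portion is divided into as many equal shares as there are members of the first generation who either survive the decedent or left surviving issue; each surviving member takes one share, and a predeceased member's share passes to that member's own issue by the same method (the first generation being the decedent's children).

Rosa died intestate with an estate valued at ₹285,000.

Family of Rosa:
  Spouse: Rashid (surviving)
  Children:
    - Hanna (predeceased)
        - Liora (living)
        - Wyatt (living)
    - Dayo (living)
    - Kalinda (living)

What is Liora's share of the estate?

Liora receives ₹28,500.

Rashid takes two-fifths of ₹285,000 = ₹114,000. The remaining ₹171,000 passes to the descendants.
The descendants' portion (₹171,000) is divided into 3 shares of ₹57,000: Dayo and Kalinda each take ₹57,000; Hanna's ₹57,000 share passes to Hanna's issue.
Hanna's share (₹57,000) is divided into 2 shares of ₹28,500: Liora and Wyatt each take ₹28,500.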